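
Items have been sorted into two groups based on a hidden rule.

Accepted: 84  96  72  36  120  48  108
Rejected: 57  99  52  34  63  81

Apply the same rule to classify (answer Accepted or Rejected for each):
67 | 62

'Accepted' ⟺ multiple of 6.

Rejected, Rejected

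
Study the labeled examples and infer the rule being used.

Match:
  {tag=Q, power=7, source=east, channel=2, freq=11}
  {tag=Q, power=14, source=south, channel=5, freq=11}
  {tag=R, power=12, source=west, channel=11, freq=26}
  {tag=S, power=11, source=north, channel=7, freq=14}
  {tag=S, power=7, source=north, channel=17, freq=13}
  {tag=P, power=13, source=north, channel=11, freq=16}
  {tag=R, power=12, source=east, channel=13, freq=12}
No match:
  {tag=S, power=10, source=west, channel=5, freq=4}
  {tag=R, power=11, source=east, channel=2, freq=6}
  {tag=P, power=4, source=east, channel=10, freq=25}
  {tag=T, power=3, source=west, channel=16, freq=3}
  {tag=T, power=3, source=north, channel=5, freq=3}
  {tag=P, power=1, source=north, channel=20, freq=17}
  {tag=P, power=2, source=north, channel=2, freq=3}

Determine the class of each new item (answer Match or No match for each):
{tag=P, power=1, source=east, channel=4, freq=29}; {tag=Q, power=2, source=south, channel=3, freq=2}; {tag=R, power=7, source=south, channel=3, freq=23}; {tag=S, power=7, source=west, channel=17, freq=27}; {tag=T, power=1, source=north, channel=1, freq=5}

The pattern is that an item is 'Match' exactly when: freq ≥ 11 AND power ≥ 7.
{tag=P, power=1, source=east, channel=4, freq=29}: No match (freq = 29, power = 1). {tag=Q, power=2, source=south, channel=3, freq=2}: No match (freq = 2, power = 2). {tag=R, power=7, source=south, channel=3, freq=23}: Match (freq = 23, power = 7). {tag=S, power=7, source=west, channel=17, freq=27}: Match (freq = 27, power = 7). {tag=T, power=1, source=north, channel=1, freq=5}: No match (freq = 5, power = 1).

No match, No match, Match, Match, No match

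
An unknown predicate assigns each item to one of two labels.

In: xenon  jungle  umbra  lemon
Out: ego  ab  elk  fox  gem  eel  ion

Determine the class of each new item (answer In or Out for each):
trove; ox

In, Out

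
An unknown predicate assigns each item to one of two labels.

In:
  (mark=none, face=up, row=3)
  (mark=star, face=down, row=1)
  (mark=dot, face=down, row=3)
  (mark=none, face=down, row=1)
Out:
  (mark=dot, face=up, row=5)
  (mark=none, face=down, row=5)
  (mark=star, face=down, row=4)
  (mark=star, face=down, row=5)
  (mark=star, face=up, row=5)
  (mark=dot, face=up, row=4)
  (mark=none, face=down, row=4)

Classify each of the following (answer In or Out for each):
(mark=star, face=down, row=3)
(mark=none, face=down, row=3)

One predicate separates the groups cleanly: row ≤ 3.
(mark=star, face=down, row=3): row = 3 — matches, so In. (mark=none, face=down, row=3): row = 3 — matches, so In.

In, In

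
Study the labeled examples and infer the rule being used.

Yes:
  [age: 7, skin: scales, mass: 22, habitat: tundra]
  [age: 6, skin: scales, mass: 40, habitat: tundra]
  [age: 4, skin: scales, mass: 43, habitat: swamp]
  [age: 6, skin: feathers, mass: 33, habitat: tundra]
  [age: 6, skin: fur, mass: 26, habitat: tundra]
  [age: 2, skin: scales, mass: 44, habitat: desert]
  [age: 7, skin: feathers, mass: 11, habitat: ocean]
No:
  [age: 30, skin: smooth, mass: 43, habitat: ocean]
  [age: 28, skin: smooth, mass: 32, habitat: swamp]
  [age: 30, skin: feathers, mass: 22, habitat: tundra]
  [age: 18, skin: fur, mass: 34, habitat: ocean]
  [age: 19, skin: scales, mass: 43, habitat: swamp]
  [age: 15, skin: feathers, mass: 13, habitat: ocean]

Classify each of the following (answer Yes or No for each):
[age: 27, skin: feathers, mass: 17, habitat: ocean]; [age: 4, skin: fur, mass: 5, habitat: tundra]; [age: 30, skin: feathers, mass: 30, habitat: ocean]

The rule appears to be: age ≤ 7.
[age: 27, skin: feathers, mass: 17, habitat: ocean]: age = 27 — doesn't qualify, so No.
[age: 4, skin: fur, mass: 5, habitat: tundra]: age = 4 — qualifies, so Yes.
[age: 30, skin: feathers, mass: 30, habitat: ocean]: age = 30 — doesn't qualify, so No.

No, Yes, No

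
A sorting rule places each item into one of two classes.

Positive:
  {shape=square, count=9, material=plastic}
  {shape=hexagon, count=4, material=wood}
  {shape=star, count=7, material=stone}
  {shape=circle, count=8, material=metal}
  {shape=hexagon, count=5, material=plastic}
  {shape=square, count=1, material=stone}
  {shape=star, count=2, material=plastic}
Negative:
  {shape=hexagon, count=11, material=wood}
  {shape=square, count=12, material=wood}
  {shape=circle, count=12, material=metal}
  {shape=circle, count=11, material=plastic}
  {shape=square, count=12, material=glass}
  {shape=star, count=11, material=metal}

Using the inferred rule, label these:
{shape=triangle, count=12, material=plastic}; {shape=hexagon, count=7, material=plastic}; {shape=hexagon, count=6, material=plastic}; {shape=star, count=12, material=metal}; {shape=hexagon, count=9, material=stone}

Negative, Positive, Positive, Negative, Positive

Rule: count ≤ 9. This holds for each 'Positive' example and fails for each 'Negative' one.
{shape=triangle, count=12, material=plastic} → count = 12 → Negative.
{shape=hexagon, count=7, material=plastic} → count = 7 → Positive.
{shape=hexagon, count=6, material=plastic} → count = 6 → Positive.
{shape=star, count=12, material=metal} → count = 12 → Negative.
{shape=hexagon, count=9, material=stone} → count = 9 → Positive.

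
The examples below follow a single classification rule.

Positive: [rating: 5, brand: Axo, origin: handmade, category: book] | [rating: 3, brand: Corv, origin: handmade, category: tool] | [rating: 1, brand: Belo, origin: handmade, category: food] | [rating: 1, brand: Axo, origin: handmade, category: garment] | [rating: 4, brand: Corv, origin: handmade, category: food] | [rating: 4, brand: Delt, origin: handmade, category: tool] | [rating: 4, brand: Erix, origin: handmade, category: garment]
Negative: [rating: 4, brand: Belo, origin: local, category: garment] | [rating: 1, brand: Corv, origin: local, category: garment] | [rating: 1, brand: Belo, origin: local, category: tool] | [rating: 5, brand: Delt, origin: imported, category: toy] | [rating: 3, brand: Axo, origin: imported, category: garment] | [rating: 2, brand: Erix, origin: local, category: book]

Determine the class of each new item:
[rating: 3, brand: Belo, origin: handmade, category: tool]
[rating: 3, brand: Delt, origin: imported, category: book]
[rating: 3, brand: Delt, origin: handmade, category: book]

A rule that fits every label: origin is handmade — true of each 'Positive' example, false of each 'Negative' one.
[rating: 3, brand: Belo, origin: handmade, category: tool]: origin is handmade — fits, so Positive. [rating: 3, brand: Delt, origin: imported, category: book]: origin is imported — lacks this property, so Negative. [rating: 3, brand: Delt, origin: handmade, category: book]: origin is handmade — fits, so Positive.

Positive, Negative, Positive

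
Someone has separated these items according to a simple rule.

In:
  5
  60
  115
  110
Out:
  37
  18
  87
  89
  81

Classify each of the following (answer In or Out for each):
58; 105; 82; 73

'In' ⟺ multiple of 5.
58: 58 = 5·11 + 3, fails this test → Out. 105: 105 = 5·21, satisfies this → In. 82: 82 = 5·16 + 2, fails this test → Out. 73: 73 = 5·14 + 3, fails this test → Out.

Out, In, Out, Out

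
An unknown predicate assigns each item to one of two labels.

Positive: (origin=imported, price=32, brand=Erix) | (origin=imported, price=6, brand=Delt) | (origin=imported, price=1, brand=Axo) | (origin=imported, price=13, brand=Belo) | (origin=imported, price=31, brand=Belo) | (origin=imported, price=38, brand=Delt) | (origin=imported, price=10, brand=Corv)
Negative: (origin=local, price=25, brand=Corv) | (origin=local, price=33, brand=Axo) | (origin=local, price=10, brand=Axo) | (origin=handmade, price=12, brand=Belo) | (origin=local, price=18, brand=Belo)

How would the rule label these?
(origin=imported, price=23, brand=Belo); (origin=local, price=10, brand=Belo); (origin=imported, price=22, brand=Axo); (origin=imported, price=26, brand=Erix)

Rule: origin is imported. This holds for each 'Positive' example and fails for each 'Negative' one.
(origin=imported, price=23, brand=Belo): origin is imported — matches, so Positive. (origin=local, price=10, brand=Belo): origin is local — doesn't qualify, so Negative. (origin=imported, price=22, brand=Axo): origin is imported — matches, so Positive. (origin=imported, price=26, brand=Erix): origin is imported — matches, so Positive.

Positive, Negative, Positive, Positive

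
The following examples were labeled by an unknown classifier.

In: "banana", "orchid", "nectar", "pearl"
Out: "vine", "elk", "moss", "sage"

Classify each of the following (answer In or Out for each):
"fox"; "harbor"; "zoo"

Out, In, Out

The simplest hypothesis consistent with all the labels is: length ≥ 5.
"fox": length 3 — doesn't qualify, so Out. "harbor": length 6 — matches, so In. "zoo": length 3 — doesn't qualify, so Out.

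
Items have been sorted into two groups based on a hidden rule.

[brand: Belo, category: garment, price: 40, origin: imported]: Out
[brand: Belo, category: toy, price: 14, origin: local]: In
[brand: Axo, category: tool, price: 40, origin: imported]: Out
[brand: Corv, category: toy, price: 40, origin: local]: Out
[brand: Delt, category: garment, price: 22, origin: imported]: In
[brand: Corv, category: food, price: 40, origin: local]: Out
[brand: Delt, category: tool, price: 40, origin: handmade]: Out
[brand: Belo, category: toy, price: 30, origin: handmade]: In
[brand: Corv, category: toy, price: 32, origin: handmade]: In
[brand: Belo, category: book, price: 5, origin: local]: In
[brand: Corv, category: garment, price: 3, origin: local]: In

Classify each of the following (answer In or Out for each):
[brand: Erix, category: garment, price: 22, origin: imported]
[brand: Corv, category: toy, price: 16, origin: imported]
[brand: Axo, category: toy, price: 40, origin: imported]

In, In, Out

The pattern is that an item is 'In' exactly when: price ≤ 32.
[brand: Erix, category: garment, price: 22, origin: imported] — price = 22, hence In. [brand: Corv, category: toy, price: 16, origin: imported] — price = 16, hence In. [brand: Axo, category: toy, price: 40, origin: imported] — price = 40, hence Out.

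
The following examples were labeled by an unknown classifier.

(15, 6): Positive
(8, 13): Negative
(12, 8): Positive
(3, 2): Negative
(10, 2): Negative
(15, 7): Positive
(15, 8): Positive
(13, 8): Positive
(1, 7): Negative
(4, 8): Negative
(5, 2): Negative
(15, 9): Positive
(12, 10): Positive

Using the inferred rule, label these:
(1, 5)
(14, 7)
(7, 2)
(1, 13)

A rule that fits every label: first ≥ 12 — true of each 'Positive' example, false of each 'Negative' one.
(1, 5) — first 1, hence Negative. (14, 7) — first 14, hence Positive. (7, 2) — first 7, hence Negative. (1, 13) — first 1, hence Negative.

Negative, Positive, Negative, Negative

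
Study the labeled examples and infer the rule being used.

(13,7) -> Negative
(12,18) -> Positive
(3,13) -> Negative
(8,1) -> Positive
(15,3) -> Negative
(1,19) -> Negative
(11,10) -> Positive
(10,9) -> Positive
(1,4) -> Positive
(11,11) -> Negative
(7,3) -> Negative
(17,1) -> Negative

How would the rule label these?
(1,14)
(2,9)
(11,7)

Checking candidate rules against both groups, what survives is: product is even.
(1,14): Positive (1·14 = 14).
(2,9): Positive (2·9 = 18).
(11,7): Negative (11·7 = 77).

Positive, Positive, Negative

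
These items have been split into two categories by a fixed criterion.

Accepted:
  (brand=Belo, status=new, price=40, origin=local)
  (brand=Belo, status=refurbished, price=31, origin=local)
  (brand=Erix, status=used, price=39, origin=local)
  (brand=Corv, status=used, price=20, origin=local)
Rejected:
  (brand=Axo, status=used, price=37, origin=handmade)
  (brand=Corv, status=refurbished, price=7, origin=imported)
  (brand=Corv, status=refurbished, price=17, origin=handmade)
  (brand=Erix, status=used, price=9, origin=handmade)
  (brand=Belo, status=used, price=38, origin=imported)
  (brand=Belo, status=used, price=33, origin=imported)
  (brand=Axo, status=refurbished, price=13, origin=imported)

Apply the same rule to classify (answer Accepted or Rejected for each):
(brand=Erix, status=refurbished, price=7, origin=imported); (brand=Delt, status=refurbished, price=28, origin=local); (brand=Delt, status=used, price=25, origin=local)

Comparing the two groups points to one rule — origin is local.
(brand=Erix, status=refurbished, price=7, origin=imported): origin is imported — does not fit, so Rejected. (brand=Delt, status=refurbished, price=28, origin=local): origin is local — checks out, so Accepted. (brand=Delt, status=used, price=25, origin=local): origin is local — checks out, so Accepted.

Rejected, Accepted, Accepted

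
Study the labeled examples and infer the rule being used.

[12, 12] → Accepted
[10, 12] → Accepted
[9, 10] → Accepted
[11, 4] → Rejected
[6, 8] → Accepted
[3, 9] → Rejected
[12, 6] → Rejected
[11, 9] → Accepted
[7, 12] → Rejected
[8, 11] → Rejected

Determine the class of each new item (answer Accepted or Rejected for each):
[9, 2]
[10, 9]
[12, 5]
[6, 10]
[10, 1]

Rejected, Accepted, Rejected, Rejected, Rejected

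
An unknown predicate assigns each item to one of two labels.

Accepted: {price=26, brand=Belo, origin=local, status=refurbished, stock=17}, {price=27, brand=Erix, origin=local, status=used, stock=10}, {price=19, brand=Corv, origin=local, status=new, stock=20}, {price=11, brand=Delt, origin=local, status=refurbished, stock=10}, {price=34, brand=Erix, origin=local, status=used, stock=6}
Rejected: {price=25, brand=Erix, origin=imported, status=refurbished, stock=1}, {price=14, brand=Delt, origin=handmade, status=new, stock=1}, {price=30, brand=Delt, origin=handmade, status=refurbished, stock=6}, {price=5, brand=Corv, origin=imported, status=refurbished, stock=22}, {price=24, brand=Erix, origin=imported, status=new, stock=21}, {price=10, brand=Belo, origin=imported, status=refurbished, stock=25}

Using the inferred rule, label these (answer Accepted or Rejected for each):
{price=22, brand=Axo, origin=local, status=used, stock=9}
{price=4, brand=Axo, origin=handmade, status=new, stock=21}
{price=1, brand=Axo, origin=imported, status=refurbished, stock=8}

The distinguishing property — origin is local — holds for all the 'Accepted' cases and none of the 'Rejected' cases.
{price=22, brand=Axo, origin=local, status=used, stock=9}: origin is local, meets the rule → Accepted. {price=4, brand=Axo, origin=handmade, status=new, stock=21}: origin is handmade, fails this test → Rejected. {price=1, brand=Axo, origin=imported, status=refurbished, stock=8}: origin is imported, fails this test → Rejected.

Accepted, Rejected, Rejected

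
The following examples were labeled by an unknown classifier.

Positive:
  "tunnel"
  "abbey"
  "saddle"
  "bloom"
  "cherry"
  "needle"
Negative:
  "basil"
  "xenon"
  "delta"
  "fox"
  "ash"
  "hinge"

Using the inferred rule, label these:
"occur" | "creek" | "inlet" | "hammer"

The rule appears to be: has a double letter.
"occur" → 'cc' doubled → Positive.
"creek" → 'ee' doubled → Positive.
"inlet" → no doubled letter → Negative.
"hammer" → 'mm' doubled → Positive.

Positive, Positive, Negative, Positive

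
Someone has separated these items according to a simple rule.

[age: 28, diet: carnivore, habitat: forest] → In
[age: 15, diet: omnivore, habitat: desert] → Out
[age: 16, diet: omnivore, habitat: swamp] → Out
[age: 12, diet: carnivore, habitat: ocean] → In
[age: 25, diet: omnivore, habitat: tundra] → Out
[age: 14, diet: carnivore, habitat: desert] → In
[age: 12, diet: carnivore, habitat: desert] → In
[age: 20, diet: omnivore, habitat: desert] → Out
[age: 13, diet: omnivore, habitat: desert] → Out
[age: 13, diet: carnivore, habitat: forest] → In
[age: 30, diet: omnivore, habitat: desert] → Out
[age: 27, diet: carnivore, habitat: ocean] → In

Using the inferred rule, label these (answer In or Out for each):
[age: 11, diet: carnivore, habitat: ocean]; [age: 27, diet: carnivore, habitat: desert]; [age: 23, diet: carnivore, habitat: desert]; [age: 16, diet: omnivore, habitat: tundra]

In, In, In, Out

A rule that fits every label: diet is carnivore — true of each 'In' example, false of each 'Out' one.
[age: 11, diet: carnivore, habitat: ocean] → diet is carnivore → In.
[age: 27, diet: carnivore, habitat: desert] → diet is carnivore → In.
[age: 23, diet: carnivore, habitat: desert] → diet is carnivore → In.
[age: 16, diet: omnivore, habitat: tundra] → diet is omnivore → Out.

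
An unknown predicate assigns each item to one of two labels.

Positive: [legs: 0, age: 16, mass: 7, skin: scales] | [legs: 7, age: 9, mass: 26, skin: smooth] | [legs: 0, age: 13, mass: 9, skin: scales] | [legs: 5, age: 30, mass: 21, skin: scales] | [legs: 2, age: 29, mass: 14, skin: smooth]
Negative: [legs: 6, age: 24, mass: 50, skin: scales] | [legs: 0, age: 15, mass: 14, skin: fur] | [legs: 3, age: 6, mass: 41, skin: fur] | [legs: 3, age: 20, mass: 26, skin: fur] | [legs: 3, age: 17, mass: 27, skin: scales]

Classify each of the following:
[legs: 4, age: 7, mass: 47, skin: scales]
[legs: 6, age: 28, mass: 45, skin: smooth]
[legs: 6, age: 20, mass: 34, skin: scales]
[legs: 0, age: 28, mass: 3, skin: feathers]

Negative, Negative, Negative, Positive

The pattern is that an item is 'Positive' exactly when: skin is not fur AND mass ≤ 26.
[legs: 4, age: 7, mass: 47, skin: scales]: skin is scales, mass = 47 — does not satisfy this, so Negative.
[legs: 6, age: 28, mass: 45, skin: smooth]: skin is smooth, mass = 45 — does not satisfy this, so Negative.
[legs: 6, age: 20, mass: 34, skin: scales]: skin is scales, mass = 34 — does not satisfy this, so Negative.
[legs: 0, age: 28, mass: 3, skin: feathers]: skin is feathers, mass = 3 — satisfies this, so Positive.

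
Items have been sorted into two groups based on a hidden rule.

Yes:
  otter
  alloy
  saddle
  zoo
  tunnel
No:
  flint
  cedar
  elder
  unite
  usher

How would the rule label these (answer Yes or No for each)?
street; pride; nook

Yes, No, Yes

Every 'Yes' example satisfies: has a double letter. None of the 'No' examples do.
street — 'ee' doubled, hence Yes. pride — no doubled letter, hence No. nook — 'oo' doubled, hence Yes.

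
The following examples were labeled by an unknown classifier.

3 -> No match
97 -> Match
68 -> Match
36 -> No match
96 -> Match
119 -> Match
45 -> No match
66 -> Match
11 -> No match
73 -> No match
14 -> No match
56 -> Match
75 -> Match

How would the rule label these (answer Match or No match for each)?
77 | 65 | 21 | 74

Match, Match, No match, Match

One predicate separates the groups cleanly: digit sum ≥ 11.
77 — digit sum 7+7 = 14, hence Match.
65 — digit sum 6+5 = 11, hence Match.
21 — digit sum 2+1 = 3, hence No match.
74 — digit sum 7+4 = 11, hence Match.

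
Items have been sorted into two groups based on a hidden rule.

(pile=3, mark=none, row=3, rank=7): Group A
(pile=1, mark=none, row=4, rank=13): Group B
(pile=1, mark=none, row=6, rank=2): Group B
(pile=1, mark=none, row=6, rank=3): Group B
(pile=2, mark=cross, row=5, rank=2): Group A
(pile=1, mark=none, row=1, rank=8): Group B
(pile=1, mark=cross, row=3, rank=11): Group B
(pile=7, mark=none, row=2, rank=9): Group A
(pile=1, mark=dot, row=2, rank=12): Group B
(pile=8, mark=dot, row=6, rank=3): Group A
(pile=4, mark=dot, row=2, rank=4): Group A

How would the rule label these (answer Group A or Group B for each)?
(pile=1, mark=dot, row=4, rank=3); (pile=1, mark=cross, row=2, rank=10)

Group B, Group B

The pattern is that an item is 'Group A' exactly when: pile ≥ 2.
(pile=1, mark=dot, row=4, rank=3) → pile = 1 → Group B.
(pile=1, mark=cross, row=2, rank=10) → pile = 1 → Group B.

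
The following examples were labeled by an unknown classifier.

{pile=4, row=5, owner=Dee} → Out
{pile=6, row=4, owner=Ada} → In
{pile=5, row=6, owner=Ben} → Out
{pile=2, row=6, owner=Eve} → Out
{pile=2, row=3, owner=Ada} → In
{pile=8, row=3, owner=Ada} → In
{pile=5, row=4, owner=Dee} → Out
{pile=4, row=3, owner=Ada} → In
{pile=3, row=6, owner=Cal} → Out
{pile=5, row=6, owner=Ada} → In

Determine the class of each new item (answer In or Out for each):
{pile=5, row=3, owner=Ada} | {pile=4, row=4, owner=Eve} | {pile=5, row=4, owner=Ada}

One predicate separates the groups cleanly: owner is Ada.
{pile=5, row=3, owner=Ada}: In (owner is Ada).
{pile=4, row=4, owner=Eve}: Out (owner is Eve).
{pile=5, row=4, owner=Ada}: In (owner is Ada).

In, Out, In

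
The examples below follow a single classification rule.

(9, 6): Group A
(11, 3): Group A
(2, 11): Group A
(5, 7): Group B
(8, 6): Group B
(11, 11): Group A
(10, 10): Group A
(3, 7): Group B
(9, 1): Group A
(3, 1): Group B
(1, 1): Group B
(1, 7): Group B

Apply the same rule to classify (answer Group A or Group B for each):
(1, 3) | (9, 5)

All 'Group A' examples share one property — max ≥ 9 — and every 'Group B' example lacks it.
Group B: (1, 3), since max 3. Group A: (9, 5), since max 9.

Group B, Group A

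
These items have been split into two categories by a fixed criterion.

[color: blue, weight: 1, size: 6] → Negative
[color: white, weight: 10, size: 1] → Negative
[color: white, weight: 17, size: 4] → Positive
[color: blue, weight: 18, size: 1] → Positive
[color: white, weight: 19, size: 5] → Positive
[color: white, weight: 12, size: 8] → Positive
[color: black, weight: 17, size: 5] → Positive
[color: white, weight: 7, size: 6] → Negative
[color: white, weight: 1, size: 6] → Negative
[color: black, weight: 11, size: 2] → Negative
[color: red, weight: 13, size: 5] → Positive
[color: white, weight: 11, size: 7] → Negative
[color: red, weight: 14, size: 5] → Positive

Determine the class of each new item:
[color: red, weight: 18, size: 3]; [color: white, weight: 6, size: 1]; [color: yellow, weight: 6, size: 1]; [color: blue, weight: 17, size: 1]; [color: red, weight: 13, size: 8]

Positive, Negative, Negative, Positive, Positive

Every 'Positive' example satisfies: weight ≥ 12. None of the 'Negative' examples do.
[color: red, weight: 18, size: 3]: Positive (weight = 18). [color: white, weight: 6, size: 1]: Negative (weight = 6). [color: yellow, weight: 6, size: 1]: Negative (weight = 6). [color: blue, weight: 17, size: 1]: Positive (weight = 17). [color: red, weight: 13, size: 8]: Positive (weight = 13).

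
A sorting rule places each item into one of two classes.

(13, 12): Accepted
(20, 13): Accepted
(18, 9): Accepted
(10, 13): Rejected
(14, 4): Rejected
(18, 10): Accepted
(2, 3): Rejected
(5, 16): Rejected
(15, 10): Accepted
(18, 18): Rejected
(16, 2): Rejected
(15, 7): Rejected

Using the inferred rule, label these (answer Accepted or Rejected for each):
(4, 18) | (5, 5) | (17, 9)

Rejected, Rejected, Accepted

The rule appears to be: first > second AND sum ≥ 23.
(4, 18): Rejected (4 < 18, 4+18 = 22).
(5, 5): Rejected (5 = 5, 5+5 = 10).
(17, 9): Accepted (17 > 9, 17+9 = 26).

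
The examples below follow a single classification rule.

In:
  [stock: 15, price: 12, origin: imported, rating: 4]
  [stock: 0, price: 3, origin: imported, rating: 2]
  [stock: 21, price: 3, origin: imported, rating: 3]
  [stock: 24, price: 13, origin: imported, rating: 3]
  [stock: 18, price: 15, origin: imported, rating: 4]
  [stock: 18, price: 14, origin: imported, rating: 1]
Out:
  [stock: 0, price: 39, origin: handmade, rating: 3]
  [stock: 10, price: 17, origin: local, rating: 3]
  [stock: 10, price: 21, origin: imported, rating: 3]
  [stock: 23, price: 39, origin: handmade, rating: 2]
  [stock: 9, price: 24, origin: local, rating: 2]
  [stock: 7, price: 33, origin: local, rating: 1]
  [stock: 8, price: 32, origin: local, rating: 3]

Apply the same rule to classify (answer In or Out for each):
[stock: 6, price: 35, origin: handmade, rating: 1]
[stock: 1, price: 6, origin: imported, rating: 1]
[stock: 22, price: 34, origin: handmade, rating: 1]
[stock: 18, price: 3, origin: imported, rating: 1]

The pattern is that an item is 'In' exactly when: price ≤ 15.

Out, In, Out, In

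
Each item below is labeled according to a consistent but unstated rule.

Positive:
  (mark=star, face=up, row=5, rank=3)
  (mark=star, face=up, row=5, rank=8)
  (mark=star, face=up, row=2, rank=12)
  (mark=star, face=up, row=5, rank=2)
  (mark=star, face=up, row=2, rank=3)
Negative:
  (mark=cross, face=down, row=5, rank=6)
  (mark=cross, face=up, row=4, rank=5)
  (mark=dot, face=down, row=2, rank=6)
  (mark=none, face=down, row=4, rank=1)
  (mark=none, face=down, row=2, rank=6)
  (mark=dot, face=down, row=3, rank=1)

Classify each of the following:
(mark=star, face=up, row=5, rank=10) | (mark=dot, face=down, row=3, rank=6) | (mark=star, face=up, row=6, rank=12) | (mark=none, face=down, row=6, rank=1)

The classifier is using: mark is star.
(mark=star, face=up, row=5, rank=10): mark is star — satisfies this, so Positive. (mark=dot, face=down, row=3, rank=6): mark is dot — doesn't qualify, so Negative. (mark=star, face=up, row=6, rank=12): mark is star — satisfies this, so Positive. (mark=none, face=down, row=6, rank=1): mark is none — doesn't qualify, so Negative.

Positive, Negative, Positive, Negative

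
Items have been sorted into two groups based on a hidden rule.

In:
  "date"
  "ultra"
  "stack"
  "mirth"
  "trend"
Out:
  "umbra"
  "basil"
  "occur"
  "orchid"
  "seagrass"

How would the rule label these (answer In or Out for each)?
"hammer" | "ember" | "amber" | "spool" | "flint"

Out, Out, Out, Out, In

Looking at the examples, the only property every 'In' case has and every 'Out' case lacks is: contains 't'.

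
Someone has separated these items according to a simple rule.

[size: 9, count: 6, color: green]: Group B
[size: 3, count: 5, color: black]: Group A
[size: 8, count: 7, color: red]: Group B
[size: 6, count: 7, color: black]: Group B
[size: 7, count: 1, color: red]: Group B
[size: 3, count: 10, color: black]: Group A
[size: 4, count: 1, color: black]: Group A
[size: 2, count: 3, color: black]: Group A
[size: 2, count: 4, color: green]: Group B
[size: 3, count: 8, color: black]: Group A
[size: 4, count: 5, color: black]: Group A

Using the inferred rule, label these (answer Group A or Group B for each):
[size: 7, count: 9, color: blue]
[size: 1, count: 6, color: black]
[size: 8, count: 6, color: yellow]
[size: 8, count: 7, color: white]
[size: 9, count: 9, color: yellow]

Group B, Group A, Group B, Group B, Group B

The classifier is using: color is black AND size ≤ 4.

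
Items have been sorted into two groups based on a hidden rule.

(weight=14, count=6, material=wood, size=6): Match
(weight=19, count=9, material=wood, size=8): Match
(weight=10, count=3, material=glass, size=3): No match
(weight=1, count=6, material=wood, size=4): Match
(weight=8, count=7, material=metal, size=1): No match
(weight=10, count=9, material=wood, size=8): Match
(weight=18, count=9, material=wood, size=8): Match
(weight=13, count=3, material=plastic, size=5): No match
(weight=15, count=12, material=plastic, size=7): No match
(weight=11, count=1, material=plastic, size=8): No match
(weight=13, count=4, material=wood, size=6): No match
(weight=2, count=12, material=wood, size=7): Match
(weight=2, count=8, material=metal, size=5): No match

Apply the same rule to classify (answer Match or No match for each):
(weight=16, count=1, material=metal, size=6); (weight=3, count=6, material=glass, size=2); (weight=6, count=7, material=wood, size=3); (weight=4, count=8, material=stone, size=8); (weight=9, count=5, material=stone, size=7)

One predicate separates the groups cleanly: material is wood AND count ≥ 6.
No match: (weight=16, count=1, material=metal, size=6), since material is metal, count = 1. No match: (weight=3, count=6, material=glass, size=2), since material is glass, count = 6. Match: (weight=6, count=7, material=wood, size=3), since material is wood, count = 7. No match: (weight=4, count=8, material=stone, size=8), since material is stone, count = 8. No match: (weight=9, count=5, material=stone, size=7), since material is stone, count = 5.

No match, No match, Match, No match, No match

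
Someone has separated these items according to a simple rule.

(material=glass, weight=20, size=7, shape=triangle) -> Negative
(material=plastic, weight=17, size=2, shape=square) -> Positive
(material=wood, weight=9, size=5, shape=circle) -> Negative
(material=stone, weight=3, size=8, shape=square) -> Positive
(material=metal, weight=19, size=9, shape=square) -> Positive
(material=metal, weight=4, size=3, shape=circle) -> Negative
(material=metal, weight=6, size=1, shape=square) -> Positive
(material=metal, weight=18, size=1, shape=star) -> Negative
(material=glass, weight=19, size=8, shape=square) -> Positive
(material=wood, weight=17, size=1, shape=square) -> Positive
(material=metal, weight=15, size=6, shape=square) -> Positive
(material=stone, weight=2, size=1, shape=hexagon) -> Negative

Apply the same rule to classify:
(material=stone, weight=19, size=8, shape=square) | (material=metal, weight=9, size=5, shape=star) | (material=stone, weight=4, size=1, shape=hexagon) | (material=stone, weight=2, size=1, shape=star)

Positive, Negative, Negative, Negative

The distinguishing property — shape is square — holds for all the 'Positive' cases and none of the 'Negative' cases.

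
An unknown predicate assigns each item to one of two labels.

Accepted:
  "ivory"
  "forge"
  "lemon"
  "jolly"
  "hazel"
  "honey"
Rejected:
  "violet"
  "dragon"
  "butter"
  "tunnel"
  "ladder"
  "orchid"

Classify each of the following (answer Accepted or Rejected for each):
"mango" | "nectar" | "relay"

Accepted, Rejected, Accepted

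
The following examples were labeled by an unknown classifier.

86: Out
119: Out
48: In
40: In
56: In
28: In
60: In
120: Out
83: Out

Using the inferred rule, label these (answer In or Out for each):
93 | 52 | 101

All 'In' examples share one property — at most 60 — and every 'Out' example lacks it.
93: 93 > 60, doesn't match → Out. 52: 52 ≤ 60, fits → In. 101: 101 > 60, doesn't match → Out.

Out, In, Out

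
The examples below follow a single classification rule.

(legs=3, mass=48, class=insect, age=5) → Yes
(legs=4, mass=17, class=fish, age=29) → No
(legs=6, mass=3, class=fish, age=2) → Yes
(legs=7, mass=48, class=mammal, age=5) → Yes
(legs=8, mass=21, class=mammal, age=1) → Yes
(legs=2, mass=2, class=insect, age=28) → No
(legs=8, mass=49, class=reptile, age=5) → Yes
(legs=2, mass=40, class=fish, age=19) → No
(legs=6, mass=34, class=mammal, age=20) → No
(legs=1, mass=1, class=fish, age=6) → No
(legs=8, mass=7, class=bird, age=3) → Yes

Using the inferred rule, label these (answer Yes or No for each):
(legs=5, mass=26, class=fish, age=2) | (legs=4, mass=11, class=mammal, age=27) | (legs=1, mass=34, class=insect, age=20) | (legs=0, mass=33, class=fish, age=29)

Rule: age ≤ 5. This holds for each 'Yes' example and fails for each 'No' one.
(legs=5, mass=26, class=fish, age=2): age = 2, satisfies this → Yes. (legs=4, mass=11, class=mammal, age=27): age = 27, lacks this property → No. (legs=1, mass=34, class=insect, age=20): age = 20, lacks this property → No. (legs=0, mass=33, class=fish, age=29): age = 29, lacks this property → No.

Yes, No, No, No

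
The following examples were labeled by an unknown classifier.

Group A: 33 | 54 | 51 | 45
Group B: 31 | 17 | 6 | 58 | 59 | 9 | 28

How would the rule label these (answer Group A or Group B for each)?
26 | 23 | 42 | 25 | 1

Group B, Group B, Group A, Group B, Group B

The classifier is using: multiple of 3 AND at least 17.
26: 26 = 3·8 + 2, 26 ≥ 17, fails this test → Group B. 23: 23 = 3·7 + 2, 23 ≥ 17, fails this test → Group B. 42: 42 = 3·14, 42 ≥ 17, has this property → Group A. 25: 25 = 3·8 + 1, 25 ≥ 17, fails this test → Group B. 1: 1 = 3·0 + 1, 1 < 17, fails this test → Group B.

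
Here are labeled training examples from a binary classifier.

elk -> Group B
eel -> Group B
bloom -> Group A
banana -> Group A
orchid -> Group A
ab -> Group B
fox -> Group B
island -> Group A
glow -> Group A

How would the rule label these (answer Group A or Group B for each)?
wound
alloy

Every 'Group A' example satisfies: length ≥ 4. None of the 'Group B' examples do.

Group A, Group A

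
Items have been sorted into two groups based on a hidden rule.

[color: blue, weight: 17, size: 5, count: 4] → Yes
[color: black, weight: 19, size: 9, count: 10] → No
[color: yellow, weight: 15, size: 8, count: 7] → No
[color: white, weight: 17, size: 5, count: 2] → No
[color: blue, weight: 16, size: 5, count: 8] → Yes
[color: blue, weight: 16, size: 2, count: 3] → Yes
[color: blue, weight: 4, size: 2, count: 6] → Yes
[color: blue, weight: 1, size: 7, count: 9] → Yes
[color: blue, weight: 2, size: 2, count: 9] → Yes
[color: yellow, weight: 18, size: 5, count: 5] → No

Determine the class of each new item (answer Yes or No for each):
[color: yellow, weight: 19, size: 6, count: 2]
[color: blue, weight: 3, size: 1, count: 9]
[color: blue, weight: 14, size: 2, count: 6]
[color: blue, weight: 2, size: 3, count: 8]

Looking at the examples, the only property every 'Yes' case has and every 'No' case lacks is: color is blue.

No, Yes, Yes, Yes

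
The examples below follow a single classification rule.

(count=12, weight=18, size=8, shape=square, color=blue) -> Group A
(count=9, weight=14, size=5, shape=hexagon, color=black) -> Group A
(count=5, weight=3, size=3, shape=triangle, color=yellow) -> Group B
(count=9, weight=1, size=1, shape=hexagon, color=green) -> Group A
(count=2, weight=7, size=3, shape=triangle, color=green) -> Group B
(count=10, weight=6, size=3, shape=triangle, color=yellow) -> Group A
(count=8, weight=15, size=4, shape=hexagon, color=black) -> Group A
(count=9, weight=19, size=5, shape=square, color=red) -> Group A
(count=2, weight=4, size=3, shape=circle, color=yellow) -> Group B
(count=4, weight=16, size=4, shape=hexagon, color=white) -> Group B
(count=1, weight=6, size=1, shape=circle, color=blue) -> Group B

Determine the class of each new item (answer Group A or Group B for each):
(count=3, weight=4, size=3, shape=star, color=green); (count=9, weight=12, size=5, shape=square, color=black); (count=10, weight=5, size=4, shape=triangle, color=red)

Every 'Group A' example satisfies: count ≥ 8. None of the 'Group B' examples do.
(count=3, weight=4, size=3, shape=star, color=green): count = 3, doesn't match → Group B. (count=9, weight=12, size=5, shape=square, color=black): count = 9, qualifies → Group A. (count=10, weight=5, size=4, shape=triangle, color=red): count = 10, qualifies → Group A.

Group B, Group A, Group A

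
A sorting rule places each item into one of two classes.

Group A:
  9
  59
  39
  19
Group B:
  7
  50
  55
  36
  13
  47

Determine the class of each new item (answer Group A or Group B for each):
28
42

'Group A' ⟺ ends in digit 9.
28 — last digit 8, hence Group B. 42 — last digit 2, hence Group B.

Group B, Group B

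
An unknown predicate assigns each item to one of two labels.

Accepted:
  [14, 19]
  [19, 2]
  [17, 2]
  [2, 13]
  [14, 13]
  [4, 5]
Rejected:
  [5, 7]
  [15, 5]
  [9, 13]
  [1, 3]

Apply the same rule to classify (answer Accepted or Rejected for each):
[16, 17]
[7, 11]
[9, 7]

Accepted, Rejected, Rejected

The classifier is using: sum is odd.
[16, 17]: 16+17 = 33 — has this property, so Accepted. [7, 11]: 7+11 = 18 — lacks this property, so Rejected. [9, 7]: 9+7 = 16 — lacks this property, so Rejected.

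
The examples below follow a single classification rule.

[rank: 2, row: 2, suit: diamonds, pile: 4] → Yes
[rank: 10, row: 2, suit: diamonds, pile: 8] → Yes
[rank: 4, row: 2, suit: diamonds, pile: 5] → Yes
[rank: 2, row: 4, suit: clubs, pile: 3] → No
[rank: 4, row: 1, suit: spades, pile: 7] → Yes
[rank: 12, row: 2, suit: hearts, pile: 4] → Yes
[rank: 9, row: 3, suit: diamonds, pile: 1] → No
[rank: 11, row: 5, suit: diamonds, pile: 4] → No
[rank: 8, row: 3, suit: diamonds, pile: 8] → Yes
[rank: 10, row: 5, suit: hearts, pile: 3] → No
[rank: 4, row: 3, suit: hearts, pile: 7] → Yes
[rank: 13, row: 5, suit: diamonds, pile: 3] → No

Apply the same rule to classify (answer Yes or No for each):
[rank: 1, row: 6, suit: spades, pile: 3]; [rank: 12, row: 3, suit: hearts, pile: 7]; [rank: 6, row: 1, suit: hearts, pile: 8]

The classifier is using: row ≤ 3 AND pile ≥ 3.

No, Yes, Yes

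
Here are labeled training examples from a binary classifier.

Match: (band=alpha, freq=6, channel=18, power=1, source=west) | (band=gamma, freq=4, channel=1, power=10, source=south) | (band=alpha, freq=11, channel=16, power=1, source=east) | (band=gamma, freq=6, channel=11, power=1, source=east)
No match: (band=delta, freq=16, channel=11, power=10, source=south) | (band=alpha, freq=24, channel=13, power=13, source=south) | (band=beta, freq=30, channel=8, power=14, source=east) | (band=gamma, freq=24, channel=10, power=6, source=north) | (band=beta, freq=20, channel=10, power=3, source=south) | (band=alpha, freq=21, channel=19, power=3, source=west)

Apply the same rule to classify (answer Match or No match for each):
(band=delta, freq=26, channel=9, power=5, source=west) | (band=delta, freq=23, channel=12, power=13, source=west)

The pattern is that an item is 'Match' exactly when: freq ≤ 11.
No match: (band=delta, freq=26, channel=9, power=5, source=west), since freq = 26. No match: (band=delta, freq=23, channel=12, power=13, source=west), since freq = 23.

No match, No match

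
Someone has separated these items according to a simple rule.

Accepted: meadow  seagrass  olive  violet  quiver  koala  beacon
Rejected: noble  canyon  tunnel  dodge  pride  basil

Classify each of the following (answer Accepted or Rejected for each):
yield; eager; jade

Rejected, Accepted, Rejected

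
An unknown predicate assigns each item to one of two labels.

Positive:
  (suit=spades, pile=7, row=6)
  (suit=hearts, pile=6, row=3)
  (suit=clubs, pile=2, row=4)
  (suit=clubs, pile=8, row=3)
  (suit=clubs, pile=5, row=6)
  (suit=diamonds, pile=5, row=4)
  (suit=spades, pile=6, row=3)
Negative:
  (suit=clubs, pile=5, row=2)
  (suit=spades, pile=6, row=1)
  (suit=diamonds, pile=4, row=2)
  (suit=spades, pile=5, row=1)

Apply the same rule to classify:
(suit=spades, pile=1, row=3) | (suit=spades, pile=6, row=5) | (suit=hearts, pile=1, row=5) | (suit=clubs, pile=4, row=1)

Positive, Positive, Positive, Negative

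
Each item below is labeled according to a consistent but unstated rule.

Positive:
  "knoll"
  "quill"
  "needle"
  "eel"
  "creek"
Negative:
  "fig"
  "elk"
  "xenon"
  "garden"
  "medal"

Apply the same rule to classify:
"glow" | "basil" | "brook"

Negative, Negative, Positive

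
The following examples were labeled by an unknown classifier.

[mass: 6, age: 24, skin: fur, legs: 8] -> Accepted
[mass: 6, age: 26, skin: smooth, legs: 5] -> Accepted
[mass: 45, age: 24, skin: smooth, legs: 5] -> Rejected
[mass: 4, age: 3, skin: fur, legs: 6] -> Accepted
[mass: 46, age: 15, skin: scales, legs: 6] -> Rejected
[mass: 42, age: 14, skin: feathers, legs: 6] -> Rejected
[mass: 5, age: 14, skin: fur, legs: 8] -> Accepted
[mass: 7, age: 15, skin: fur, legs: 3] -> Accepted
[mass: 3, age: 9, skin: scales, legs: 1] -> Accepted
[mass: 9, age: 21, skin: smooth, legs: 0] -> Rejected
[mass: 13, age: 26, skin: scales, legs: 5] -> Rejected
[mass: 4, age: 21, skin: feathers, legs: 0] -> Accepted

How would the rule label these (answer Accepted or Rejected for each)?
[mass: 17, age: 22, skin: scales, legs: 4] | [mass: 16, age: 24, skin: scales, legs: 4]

Every 'Accepted' example satisfies: mass ≤ 7. None of the 'Rejected' examples do.
[mass: 17, age: 22, skin: scales, legs: 4]: mass = 17 — fails this test, so Rejected. [mass: 16, age: 24, skin: scales, legs: 4]: mass = 16 — fails this test, so Rejected.

Rejected, Rejected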